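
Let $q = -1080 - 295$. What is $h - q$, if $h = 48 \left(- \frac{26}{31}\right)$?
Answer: $\frac{41377}{31} \approx 1334.7$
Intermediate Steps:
$q = -1375$ ($q = -1080 - 295 = -1375$)
$h = - \frac{1248}{31}$ ($h = 48 \left(\left(-26\right) \frac{1}{31}\right) = 48 \left(- \frac{26}{31}\right) = - \frac{1248}{31} \approx -40.258$)
$h - q = - \frac{1248}{31} - -1375 = - \frac{1248}{31} + 1375 = \frac{41377}{31}$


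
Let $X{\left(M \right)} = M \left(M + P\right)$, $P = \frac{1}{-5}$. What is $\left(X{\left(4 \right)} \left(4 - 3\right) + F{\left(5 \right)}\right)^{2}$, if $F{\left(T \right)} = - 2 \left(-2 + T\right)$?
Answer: $\frac{2116}{25} \approx 84.64$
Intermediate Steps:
$P = - \frac{1}{5} \approx -0.2$
$X{\left(M \right)} = M \left(- \frac{1}{5} + M\right)$ ($X{\left(M \right)} = M \left(M - \frac{1}{5}\right) = M \left(- \frac{1}{5} + M\right)$)
$F{\left(T \right)} = 4 - 2 T$
$\left(X{\left(4 \right)} \left(4 - 3\right) + F{\left(5 \right)}\right)^{2} = \left(4 \left(- \frac{1}{5} + 4\right) \left(4 - 3\right) + \left(4 - 10\right)\right)^{2} = \left(4 \cdot \frac{19}{5} \cdot 1 + \left(4 - 10\right)\right)^{2} = \left(\frac{76}{5} \cdot 1 - 6\right)^{2} = \left(\frac{76}{5} - 6\right)^{2} = \left(\frac{46}{5}\right)^{2} = \frac{2116}{25}$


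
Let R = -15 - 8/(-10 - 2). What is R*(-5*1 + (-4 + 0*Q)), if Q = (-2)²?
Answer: 129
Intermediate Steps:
Q = 4
R = -43/3 (R = -15 - 8/(-12) = -15 - 1/12*(-8) = -15 + ⅔ = -43/3 ≈ -14.333)
R*(-5*1 + (-4 + 0*Q)) = -43*(-5*1 + (-4 + 0*4))/3 = -43*(-5 + (-4 + 0))/3 = -43*(-5 - 4)/3 = -43/3*(-9) = 129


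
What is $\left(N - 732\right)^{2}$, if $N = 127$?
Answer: $366025$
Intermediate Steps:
$\left(N - 732\right)^{2} = \left(127 - 732\right)^{2} = \left(-605\right)^{2} = 366025$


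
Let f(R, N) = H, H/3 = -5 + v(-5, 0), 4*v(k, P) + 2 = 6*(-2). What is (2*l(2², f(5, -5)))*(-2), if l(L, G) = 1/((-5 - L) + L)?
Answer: ⅘ ≈ 0.80000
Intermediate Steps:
v(k, P) = -7/2 (v(k, P) = -½ + (6*(-2))/4 = -½ + (¼)*(-12) = -½ - 3 = -7/2)
H = -51/2 (H = 3*(-5 - 7/2) = 3*(-17/2) = -51/2 ≈ -25.500)
f(R, N) = -51/2
l(L, G) = -⅕ (l(L, G) = 1/(-5) = -⅕)
(2*l(2², f(5, -5)))*(-2) = (2*(-⅕))*(-2) = -⅖*(-2) = ⅘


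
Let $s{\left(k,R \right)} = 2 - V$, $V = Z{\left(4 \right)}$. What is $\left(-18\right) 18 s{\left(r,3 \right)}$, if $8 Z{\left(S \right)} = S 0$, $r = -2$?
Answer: $-648$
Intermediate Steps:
$Z{\left(S \right)} = 0$ ($Z{\left(S \right)} = \frac{S 0}{8} = \frac{1}{8} \cdot 0 = 0$)
$V = 0$
$s{\left(k,R \right)} = 2$ ($s{\left(k,R \right)} = 2 - 0 = 2 + 0 = 2$)
$\left(-18\right) 18 s{\left(r,3 \right)} = \left(-18\right) 18 \cdot 2 = \left(-324\right) 2 = -648$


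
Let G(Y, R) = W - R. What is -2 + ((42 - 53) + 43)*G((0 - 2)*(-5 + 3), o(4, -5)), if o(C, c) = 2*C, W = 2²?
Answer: -130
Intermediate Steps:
W = 4
G(Y, R) = 4 - R
-2 + ((42 - 53) + 43)*G((0 - 2)*(-5 + 3), o(4, -5)) = -2 + ((42 - 53) + 43)*(4 - 2*4) = -2 + (-11 + 43)*(4 - 1*8) = -2 + 32*(4 - 8) = -2 + 32*(-4) = -2 - 128 = -130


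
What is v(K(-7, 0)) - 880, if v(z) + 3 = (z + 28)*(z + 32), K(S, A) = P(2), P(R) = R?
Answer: 137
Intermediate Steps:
K(S, A) = 2
v(z) = -3 + (28 + z)*(32 + z) (v(z) = -3 + (z + 28)*(z + 32) = -3 + (28 + z)*(32 + z))
v(K(-7, 0)) - 880 = (893 + 2**2 + 60*2) - 880 = (893 + 4 + 120) - 880 = 1017 - 880 = 137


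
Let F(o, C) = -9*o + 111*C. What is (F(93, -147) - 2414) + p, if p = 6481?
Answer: -13087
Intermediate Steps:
(F(93, -147) - 2414) + p = ((-9*93 + 111*(-147)) - 2414) + 6481 = ((-837 - 16317) - 2414) + 6481 = (-17154 - 2414) + 6481 = -19568 + 6481 = -13087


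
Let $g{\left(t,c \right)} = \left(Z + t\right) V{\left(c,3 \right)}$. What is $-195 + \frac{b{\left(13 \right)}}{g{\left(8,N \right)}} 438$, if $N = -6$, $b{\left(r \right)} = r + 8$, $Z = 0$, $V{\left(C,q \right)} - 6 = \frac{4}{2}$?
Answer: $- \frac{1641}{32} \approx -51.281$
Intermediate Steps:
$V{\left(C,q \right)} = 8$ ($V{\left(C,q \right)} = 6 + \frac{4}{2} = 6 + 4 \cdot \frac{1}{2} = 6 + 2 = 8$)
$b{\left(r \right)} = 8 + r$
$g{\left(t,c \right)} = 8 t$ ($g{\left(t,c \right)} = \left(0 + t\right) 8 = t 8 = 8 t$)
$-195 + \frac{b{\left(13 \right)}}{g{\left(8,N \right)}} 438 = -195 + \frac{8 + 13}{8 \cdot 8} \cdot 438 = -195 + \frac{21}{64} \cdot 438 = -195 + \frac{4599}{32} = - \frac{1641}{32}$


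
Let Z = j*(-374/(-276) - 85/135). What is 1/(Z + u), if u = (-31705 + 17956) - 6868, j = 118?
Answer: -621/12749998 ≈ -4.8706e-5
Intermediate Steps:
u = -20617 (u = -13749 - 6868 = -20617)
Z = 53159/621 (Z = 118*(-374/(-276) - 85/135) = 118*(-374*(-1/276) - 85*1/135) = 118*(187/138 - 17/27) = 118*(901/1242) = 53159/621 ≈ 85.602)
1/(Z + u) = 1/(53159/621 - 20617) = 1/(-12749998/621) = -621/12749998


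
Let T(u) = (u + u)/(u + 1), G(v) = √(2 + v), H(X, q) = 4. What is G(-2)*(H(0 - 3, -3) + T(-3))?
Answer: 0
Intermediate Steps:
T(u) = 2*u/(1 + u) (T(u) = (2*u)/(1 + u) = 2*u/(1 + u))
G(-2)*(H(0 - 3, -3) + T(-3)) = √(2 - 2)*(4 + 2*(-3)/(1 - 3)) = √0*(4 + 2*(-3)/(-2)) = 0*(4 + 2*(-3)*(-½)) = 0*(4 + 3) = 0*7 = 0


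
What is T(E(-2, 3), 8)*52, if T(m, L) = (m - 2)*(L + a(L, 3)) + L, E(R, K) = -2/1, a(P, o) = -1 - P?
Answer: 624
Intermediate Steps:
E(R, K) = -2 (E(R, K) = -2*1 = -2)
T(m, L) = 2 + L - m (T(m, L) = (m - 2)*(L + (-1 - L)) + L = (-2 + m)*(-1) + L = (2 - m) + L = 2 + L - m)
T(E(-2, 3), 8)*52 = (2 + 8 - 1*(-2))*52 = (2 + 8 + 2)*52 = 12*52 = 624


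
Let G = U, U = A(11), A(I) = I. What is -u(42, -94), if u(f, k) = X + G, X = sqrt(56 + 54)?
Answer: -11 - sqrt(110) ≈ -21.488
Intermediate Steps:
U = 11
G = 11
X = sqrt(110) ≈ 10.488
u(f, k) = 11 + sqrt(110) (u(f, k) = sqrt(110) + 11 = 11 + sqrt(110))
-u(42, -94) = -(11 + sqrt(110)) = -11 - sqrt(110)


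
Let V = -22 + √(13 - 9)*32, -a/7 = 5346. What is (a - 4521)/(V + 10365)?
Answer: -13981/3469 ≈ -4.0303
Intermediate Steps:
a = -37422 (a = -7*5346 = -37422)
V = 42 (V = -22 + √4*32 = -22 + 2*32 = -22 + 64 = 42)
(a - 4521)/(V + 10365) = (-37422 - 4521)/(42 + 10365) = -41943/10407 = -41943*1/10407 = -13981/3469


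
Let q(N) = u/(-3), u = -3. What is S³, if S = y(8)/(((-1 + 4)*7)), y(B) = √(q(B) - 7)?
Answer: -2*I*√6/3087 ≈ -0.001587*I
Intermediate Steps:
q(N) = 1 (q(N) = -3/(-3) = -3*(-⅓) = 1)
y(B) = I*√6 (y(B) = √(1 - 7) = √(-6) = I*√6)
S = I*√6/21 (S = (I*√6)/(((-1 + 4)*7)) = (I*√6)/((3*7)) = (I*√6)/21 = (I*√6)*(1/21) = I*√6/21 ≈ 0.11664*I)
S³ = (I*√6/21)³ = -2*I*√6/3087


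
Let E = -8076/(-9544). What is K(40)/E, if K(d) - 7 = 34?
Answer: 97826/2019 ≈ 48.453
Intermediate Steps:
K(d) = 41 (K(d) = 7 + 34 = 41)
E = 2019/2386 (E = -8076*(-1/9544) = 2019/2386 ≈ 0.84619)
K(40)/E = 41/(2019/2386) = 41*(2386/2019) = 97826/2019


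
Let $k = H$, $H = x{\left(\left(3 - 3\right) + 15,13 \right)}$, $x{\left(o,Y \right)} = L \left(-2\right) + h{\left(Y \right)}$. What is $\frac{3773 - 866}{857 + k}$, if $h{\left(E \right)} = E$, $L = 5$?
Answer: $\frac{2907}{860} \approx 3.3802$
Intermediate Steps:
$x{\left(o,Y \right)} = -10 + Y$ ($x{\left(o,Y \right)} = 5 \left(-2\right) + Y = -10 + Y$)
$H = 3$ ($H = -10 + 13 = 3$)
$k = 3$
$\frac{3773 - 866}{857 + k} = \frac{3773 - 866}{857 + 3} = \frac{2907}{860}$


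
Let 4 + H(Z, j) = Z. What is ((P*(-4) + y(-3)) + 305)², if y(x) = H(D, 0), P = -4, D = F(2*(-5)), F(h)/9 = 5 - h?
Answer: 204304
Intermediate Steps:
F(h) = 45 - 9*h (F(h) = 9*(5 - h) = 45 - 9*h)
D = 135 (D = 45 - 18*(-5) = 45 - 9*(-10) = 45 + 90 = 135)
H(Z, j) = -4 + Z
y(x) = 131 (y(x) = -4 + 135 = 131)
((P*(-4) + y(-3)) + 305)² = ((-4*(-4) + 131) + 305)² = ((16 + 131) + 305)² = (147 + 305)² = 452² = 204304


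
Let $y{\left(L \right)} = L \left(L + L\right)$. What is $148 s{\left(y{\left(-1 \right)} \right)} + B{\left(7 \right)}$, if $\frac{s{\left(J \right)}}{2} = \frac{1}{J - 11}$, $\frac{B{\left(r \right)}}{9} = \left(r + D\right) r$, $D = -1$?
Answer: $\frac{3106}{9} \approx 345.11$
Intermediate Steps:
$B{\left(r \right)} = 9 r \left(-1 + r\right)$ ($B{\left(r \right)} = 9 \left(r - 1\right) r = 9 \left(-1 + r\right) r = 9 r \left(-1 + r\right)$)
$y{\left(L \right)} = 2 L^{2}$ ($y{\left(L \right)} = L 2 L = 2 L^{2}$)
$s{\left(J \right)} = \frac{2}{-11 + J}$ ($s{\left(J \right)} = \frac{2}{J - 11} = \frac{2}{-11 + J}$)
$148 s{\left(y{\left(-1 \right)} \right)} + B{\left(7 \right)} = 148 \frac{2}{-11 + 2 \left(-1\right)^{2}} + 9 \cdot 7 \left(-1 + 7\right) = 148 \frac{2}{-11 + 2 \cdot 1} + 9 \cdot 7 \cdot 6 = 148 \frac{2}{-11 + 2} + 378 = 148 \frac{2}{-9} + 378 = 148 \cdot 2 \left(- \frac{1}{9}\right) + 378 = 148 \left(- \frac{2}{9}\right) + 378 = - \frac{296}{9} + 378 = \frac{3106}{9}$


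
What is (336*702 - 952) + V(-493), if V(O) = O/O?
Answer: 234921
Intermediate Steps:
V(O) = 1
(336*702 - 952) + V(-493) = (336*702 - 952) + 1 = (235872 - 952) + 1 = 234920 + 1 = 234921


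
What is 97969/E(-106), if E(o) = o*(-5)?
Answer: 97969/530 ≈ 184.85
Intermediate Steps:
E(o) = -5*o
97969/E(-106) = 97969/((-5*(-106))) = 97969/530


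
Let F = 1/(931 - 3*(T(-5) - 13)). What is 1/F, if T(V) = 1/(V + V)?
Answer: 9703/10 ≈ 970.30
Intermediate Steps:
T(V) = 1/(2*V)
F = 10/9703 (F = 1/(931 - 3*((½)/(-5) - 13)) = 1/(931 - 3*((½)*(-⅕) - 13)) = 1/(931 - 3*(-⅒ - 13)) = 1/(931 - 3*(-131/10)) = 1/(931 + 393/10) = 1/(9703/10) = 10/9703 ≈ 0.0010306)
1/F = 1/(10/9703) = 9703/10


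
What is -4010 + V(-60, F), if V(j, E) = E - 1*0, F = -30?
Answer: -4040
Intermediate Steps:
V(j, E) = E (V(j, E) = E + 0 = E)
-4010 + V(-60, F) = -4010 - 30 = -4040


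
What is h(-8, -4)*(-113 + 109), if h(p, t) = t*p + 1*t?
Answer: -112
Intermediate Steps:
h(p, t) = t + p*t (h(p, t) = p*t + t = t + p*t)
h(-8, -4)*(-113 + 109) = (-4*(1 - 8))*(-113 + 109) = -4*(-7)*(-4) = 28*(-4) = -112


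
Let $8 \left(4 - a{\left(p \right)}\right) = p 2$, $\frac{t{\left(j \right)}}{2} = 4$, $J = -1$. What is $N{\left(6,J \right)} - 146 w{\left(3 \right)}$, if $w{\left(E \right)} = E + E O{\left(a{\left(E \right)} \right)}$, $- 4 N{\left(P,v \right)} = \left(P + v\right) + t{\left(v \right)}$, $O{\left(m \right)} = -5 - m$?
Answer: $\frac{12689}{4} \approx 3172.3$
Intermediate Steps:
$t{\left(j \right)} = 8$ ($t{\left(j \right)} = 2 \cdot 4 = 8$)
$a{\left(p \right)} = 4 - \frac{p}{4}$ ($a{\left(p \right)} = 4 - \frac{p 2}{8} = 4 - \frac{2 p}{8} = 4 - \frac{p}{4}$)
$N{\left(P,v \right)} = -2 - \frac{P}{4} - \frac{v}{4}$ ($N{\left(P,v \right)} = - \frac{\left(P + v\right) + 8}{4} = - \frac{8 + P + v}{4} = -2 - \frac{P}{4} - \frac{v}{4}$)
$w{\left(E \right)} = E + E \left(-9 + \frac{E}{4}\right)$ ($w{\left(E \right)} = E + E \left(-5 - \left(4 - \frac{E}{4}\right)\right) = E + E \left(-5 + \left(-4 + \frac{E}{4}\right)\right) = E + E \left(-9 + \frac{E}{4}\right)$)
$N{\left(6,J \right)} - 146 w{\left(3 \right)} = \left(-2 - \frac{3}{2} - - \frac{1}{4}\right) - 146 \cdot \frac{1}{4} \cdot 3 \left(-32 + 3\right) = \left(-2 - \frac{3}{2} + \frac{1}{4}\right) - 146 \cdot \frac{1}{4} \cdot 3 \left(-29\right) = - \frac{13}{4} - - \frac{6351}{2} = - \frac{13}{4} + \frac{6351}{2} = \frac{12689}{4}$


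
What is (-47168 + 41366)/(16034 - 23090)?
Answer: 967/1176 ≈ 0.82228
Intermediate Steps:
(-47168 + 41366)/(16034 - 23090) = -5802/(-7056) = -5802*(-1/7056) = 967/1176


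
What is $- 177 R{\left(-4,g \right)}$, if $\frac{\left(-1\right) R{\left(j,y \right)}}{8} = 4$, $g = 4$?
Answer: $5664$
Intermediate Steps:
$R{\left(j,y \right)} = -32$ ($R{\left(j,y \right)} = \left(-8\right) 4 = -32$)
$- 177 R{\left(-4,g \right)} = \left(-177\right) \left(-32\right) = 5664$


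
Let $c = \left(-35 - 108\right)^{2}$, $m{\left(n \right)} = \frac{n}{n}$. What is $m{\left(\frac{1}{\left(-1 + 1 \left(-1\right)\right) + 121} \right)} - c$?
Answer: $-20448$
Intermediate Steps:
$m{\left(n \right)} = 1$
$c = 20449$ ($c = \left(-143\right)^{2} = 20449$)
$m{\left(\frac{1}{\left(-1 + 1 \left(-1\right)\right) + 121} \right)} - c = 1 - 20449 = -20448$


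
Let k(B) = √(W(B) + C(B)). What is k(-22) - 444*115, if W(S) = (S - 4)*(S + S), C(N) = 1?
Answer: -51060 + √1145 ≈ -51026.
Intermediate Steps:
W(S) = 2*S*(-4 + S) (W(S) = (-4 + S)*(2*S) = 2*S*(-4 + S))
k(B) = √(1 + 2*B*(-4 + B)) (k(B) = √(2*B*(-4 + B) + 1) = √(1 + 2*B*(-4 + B)))
k(-22) - 444*115 = √(1 + 2*(-22)*(-4 - 22)) - 444*115 = √(1 + 2*(-22)*(-26)) - 51060 = √(1 + 1144) - 51060 = √1145 - 51060 = -51060 + √1145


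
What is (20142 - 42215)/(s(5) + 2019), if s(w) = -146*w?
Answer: -22073/1289 ≈ -17.124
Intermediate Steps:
(20142 - 42215)/(s(5) + 2019) = (20142 - 42215)/(-146*5 + 2019) = -22073/(-730 + 2019) = -22073/1289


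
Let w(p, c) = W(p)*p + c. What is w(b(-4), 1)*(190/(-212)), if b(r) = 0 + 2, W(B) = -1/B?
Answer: 0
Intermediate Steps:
b(r) = 2
w(p, c) = -1 + c (w(p, c) = (-1/p)*p + c = -1 + c)
w(b(-4), 1)*(190/(-212)) = (-1 + 1)*(190/(-212)) = 0*(190*(-1/212)) = 0*(-95/106) = 0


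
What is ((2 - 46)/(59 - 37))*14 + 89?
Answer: 61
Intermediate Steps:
((2 - 46)/(59 - 37))*14 + 89 = -44/22*14 + 89 = -44*1/22*14 + 89 = -2*14 + 89 = -28 + 89 = 61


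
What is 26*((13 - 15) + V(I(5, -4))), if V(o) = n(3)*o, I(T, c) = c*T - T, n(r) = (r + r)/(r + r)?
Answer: -702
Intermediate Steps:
n(r) = 1 (n(r) = (2*r)/((2*r)) = (2*r)*(1/(2*r)) = 1)
I(T, c) = -T + T*c (I(T, c) = T*c - T = -T + T*c)
V(o) = o (V(o) = 1*o = o)
26*((13 - 15) + V(I(5, -4))) = 26*((13 - 15) + 5*(-1 - 4)) = 26*(-2 + 5*(-5)) = 26*(-2 - 25) = 26*(-27) = -702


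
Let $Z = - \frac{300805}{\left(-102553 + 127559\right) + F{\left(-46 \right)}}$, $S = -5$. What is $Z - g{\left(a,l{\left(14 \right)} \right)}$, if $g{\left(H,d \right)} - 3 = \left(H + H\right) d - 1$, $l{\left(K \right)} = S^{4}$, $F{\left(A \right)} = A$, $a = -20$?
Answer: $\frac{124729855}{4992} \approx 24986.0$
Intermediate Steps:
$l{\left(K \right)} = 625$ ($l{\left(K \right)} = \left(-5\right)^{4} = 625$)
$g{\left(H,d \right)} = 2 + 2 H d$ ($g{\left(H,d \right)} = 3 + \left(\left(H + H\right) d - 1\right) = 3 + \left(2 H d - 1\right) = 3 + \left(-1 + 2 H d\right) = 2 + 2 H d$)
$Z = - \frac{60161}{4992}$ ($Z = - \frac{300805}{\left(-102553 + 127559\right) - 46} = - \frac{300805}{25006 - 46} = - \frac{300805}{24960} = \left(-300805\right) \frac{1}{24960} = - \frac{60161}{4992} \approx -12.051$)
$Z - g{\left(a,l{\left(14 \right)} \right)} = - \frac{60161}{4992} - \left(2 + 2 \left(-20\right) 625\right) = - \frac{60161}{4992} - \left(2 - 25000\right) = - \frac{60161}{4992} - -24998 = - \frac{60161}{4992} + 24998 = \frac{124729855}{4992}$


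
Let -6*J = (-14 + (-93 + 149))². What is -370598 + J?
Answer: -370892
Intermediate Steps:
J = -294 (J = -(-14 + (-93 + 149))²/6 = -(-14 + 56)²/6 = -⅙*42² = -⅙*1764 = -294)
-370598 + J = -370598 - 294 = -370892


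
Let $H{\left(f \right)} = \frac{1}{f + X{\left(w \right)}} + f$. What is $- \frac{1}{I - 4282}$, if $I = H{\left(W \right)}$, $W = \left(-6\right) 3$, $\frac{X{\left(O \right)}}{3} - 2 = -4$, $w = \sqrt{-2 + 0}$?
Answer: $\frac{24}{103201} \approx 0.00023256$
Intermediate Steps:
$w = i \sqrt{2}$ ($w = \sqrt{-2} = i \sqrt{2} \approx 1.4142 i$)
$X{\left(O \right)} = -6$ ($X{\left(O \right)} = 6 + 3 \left(-4\right) = 6 - 12 = -6$)
$W = -18$
$H{\left(f \right)} = f + \frac{1}{-6 + f}$ ($H{\left(f \right)} = \frac{1}{f - 6} + f = \frac{1}{-6 + f} + f = f + \frac{1}{-6 + f}$)
$I = - \frac{433}{24}$ ($I = \frac{1 + \left(-18\right)^{2} - -108}{-6 - 18} = \frac{1 + 324 + 108}{-24} = \left(- \frac{1}{24}\right) 433 = - \frac{433}{24} \approx -18.042$)
$- \frac{1}{I - 4282} = - \frac{1}{- \frac{433}{24} - 4282} = - \frac{1}{- \frac{103201}{24}} = \left(-1\right) \left(- \frac{24}{103201}\right) = \frac{24}{103201}$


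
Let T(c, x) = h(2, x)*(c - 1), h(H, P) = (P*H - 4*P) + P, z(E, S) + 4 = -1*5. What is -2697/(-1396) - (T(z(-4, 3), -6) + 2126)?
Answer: -2881439/1396 ≈ -2064.1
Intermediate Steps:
z(E, S) = -9 (z(E, S) = -4 - 1*5 = -4 - 5 = -9)
h(H, P) = -3*P + H*P (h(H, P) = (H*P - 4*P) + P = (-4*P + H*P) + P = -3*P + H*P)
T(c, x) = -x*(-1 + c) (T(c, x) = (x*(-3 + 2))*(c - 1) = (x*(-1))*(-1 + c) = (-x)*(-1 + c) = -x*(-1 + c))
-2697/(-1396) - (T(z(-4, 3), -6) + 2126) = -2697/(-1396) - (-6*(1 - 1*(-9)) + 2126) = -2697*(-1/1396) - (-6*(1 + 9) + 2126) = 2697/1396 - (-6*10 + 2126) = 2697/1396 - (-60 + 2126) = 2697/1396 - 1*2066 = 2697/1396 - 2066 = -2881439/1396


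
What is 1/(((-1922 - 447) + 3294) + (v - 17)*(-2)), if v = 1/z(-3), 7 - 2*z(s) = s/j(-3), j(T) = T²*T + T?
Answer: 69/66131 ≈ 0.0010434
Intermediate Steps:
j(T) = T + T³ (j(T) = T³ + T = T + T³)
z(s) = 7/2 + s/60 (z(s) = 7/2 - s/(2*(-3 + (-3)³)) = 7/2 - s/(2*(-3 - 27)) = 7/2 - s/(2*(-30)) = 7/2 - s*(-1)/(2*30) = 7/2 - (-1)*s/60 = 7/2 + s/60)
v = 20/69 (v = 1/(7/2 + (1/60)*(-3)) = 1/(7/2 - 1/20) = 1/(69/20) = 20/69 ≈ 0.28986)
1/(((-1922 - 447) + 3294) + (v - 17)*(-2)) = 1/(((-1922 - 447) + 3294) + (20/69 - 17)*(-2)) = 1/((-2369 + 3294) - 1153/69*(-2)) = 1/(925 + 2306/69) = 1/(66131/69) = 69/66131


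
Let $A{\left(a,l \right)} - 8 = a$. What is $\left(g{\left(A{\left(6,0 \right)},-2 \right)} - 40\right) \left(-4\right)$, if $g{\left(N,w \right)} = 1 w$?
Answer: $168$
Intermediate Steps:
$A{\left(a,l \right)} = 8 + a$
$g{\left(N,w \right)} = w$
$\left(g{\left(A{\left(6,0 \right)},-2 \right)} - 40\right) \left(-4\right) = \left(-2 - 40\right) \left(-4\right) = \left(-42\right) \left(-4\right) = 168$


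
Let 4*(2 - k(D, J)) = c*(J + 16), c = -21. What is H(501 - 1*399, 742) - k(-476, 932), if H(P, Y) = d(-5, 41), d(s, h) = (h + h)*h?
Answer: -1617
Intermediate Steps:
d(s, h) = 2*h² (d(s, h) = (2*h)*h = 2*h²)
k(D, J) = 86 + 21*J/4 (k(D, J) = 2 - (-21)*(J + 16)/4 = 2 - (-21)*(16 + J)/4 = 2 - (-336 - 21*J)/4 = 2 + (84 + 21*J/4) = 86 + 21*J/4)
H(P, Y) = 3362 (H(P, Y) = 2*41² = 2*1681 = 3362)
H(501 - 1*399, 742) - k(-476, 932) = 3362 - (86 + (21/4)*932) = 3362 - (86 + 4893) = 3362 - 1*4979 = 3362 - 4979 = -1617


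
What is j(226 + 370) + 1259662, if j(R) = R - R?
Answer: 1259662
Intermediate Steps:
j(R) = 0
j(226 + 370) + 1259662 = 0 + 1259662 = 1259662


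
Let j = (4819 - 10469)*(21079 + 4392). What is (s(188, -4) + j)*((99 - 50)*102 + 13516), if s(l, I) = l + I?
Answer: -2664367624524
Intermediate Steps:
s(l, I) = I + l
j = -143911150 (j = -5650*25471 = -143911150)
(s(188, -4) + j)*((99 - 50)*102 + 13516) = ((-4 + 188) - 143911150)*((99 - 50)*102 + 13516) = (184 - 143911150)*(49*102 + 13516) = -143910966*(4998 + 13516) = -143910966*18514 = -2664367624524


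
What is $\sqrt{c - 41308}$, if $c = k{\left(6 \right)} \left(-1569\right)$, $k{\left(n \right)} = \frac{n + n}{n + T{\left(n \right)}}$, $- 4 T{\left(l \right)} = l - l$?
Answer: $i \sqrt{44446} \approx 210.82 i$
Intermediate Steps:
$T{\left(l \right)} = 0$ ($T{\left(l \right)} = - \frac{l - l}{4} = \left(- \frac{1}{4}\right) 0 = 0$)
$k{\left(n \right)} = 2$ ($k{\left(n \right)} = \frac{n + n}{n + 0} = \frac{2 n}{n} = 2$)
$c = -3138$ ($c = 2 \left(-1569\right) = -3138$)
$\sqrt{c - 41308} = \sqrt{-3138 - 41308} = \sqrt{-44446} = i \sqrt{44446}$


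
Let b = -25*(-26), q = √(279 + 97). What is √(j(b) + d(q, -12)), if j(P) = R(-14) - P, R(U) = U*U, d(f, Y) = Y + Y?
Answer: I*√478 ≈ 21.863*I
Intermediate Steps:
q = 2*√94 (q = √376 = 2*√94 ≈ 19.391)
d(f, Y) = 2*Y
b = 650
R(U) = U²
j(P) = 196 - P (j(P) = (-14)² - P = 196 - P)
√(j(b) + d(q, -12)) = √((196 - 1*650) + 2*(-12)) = √((196 - 650) - 24) = √(-454 - 24) = √(-478) = I*√478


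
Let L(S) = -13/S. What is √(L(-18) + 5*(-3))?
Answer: I*√514/6 ≈ 3.7786*I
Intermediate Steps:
√(L(-18) + 5*(-3)) = √(-13/(-18) + 5*(-3)) = √(-13*(-1/18) - 15) = √(13/18 - 15) = √(-257/18) = I*√514/6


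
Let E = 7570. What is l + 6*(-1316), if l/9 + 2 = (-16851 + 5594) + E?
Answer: -41097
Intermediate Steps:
l = -33201 (l = -18 + 9*((-16851 + 5594) + 7570) = -18 + 9*(-11257 + 7570) = -18 + 9*(-3687) = -18 - 33183 = -33201)
l + 6*(-1316) = -33201 + 6*(-1316) = -33201 - 7896 = -41097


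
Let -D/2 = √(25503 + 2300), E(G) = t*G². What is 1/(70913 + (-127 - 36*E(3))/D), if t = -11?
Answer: 7886376556/559246608902659 + 6874*√27803/559246608902659 ≈ 1.4104e-5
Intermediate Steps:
E(G) = -11*G²
D = -2*√27803 (D = -2*√(25503 + 2300) = -2*√27803 ≈ -333.48)
1/(70913 + (-127 - 36*E(3))/D) = 1/(70913 + (-127 - (-396)*3²)/((-2*√27803))) = 1/(70913 + (-127 - (-396)*9)*(-√27803/55606)) = 1/(70913 + (-127 - 36*(-99))*(-√27803/55606)) = 1/(70913 + (-127 + 3564)*(-√27803/55606)) = 1/(70913 + 3437*(-√27803/55606)) = 1/(70913 - 3437*√27803/55606)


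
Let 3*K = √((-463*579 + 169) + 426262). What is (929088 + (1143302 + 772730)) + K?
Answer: 2845120 + √158354/3 ≈ 2.8453e+6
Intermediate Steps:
K = √158354/3 (K = √((-463*579 + 169) + 426262)/3 = √((-268077 + 169) + 426262)/3 = √(-267908 + 426262)/3 = √158354/3 ≈ 132.65)
(929088 + (1143302 + 772730)) + K = (929088 + (1143302 + 772730)) + √158354/3 = (929088 + 1916032) + √158354/3 = 2845120 + √158354/3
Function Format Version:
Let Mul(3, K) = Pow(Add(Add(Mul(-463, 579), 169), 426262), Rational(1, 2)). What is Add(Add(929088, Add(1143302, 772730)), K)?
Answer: Add(2845120, Mul(Rational(1, 3), Pow(158354, Rational(1, 2)))) ≈ 2.8453e+6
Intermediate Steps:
K = Mul(Rational(1, 3), Pow(158354, Rational(1, 2))) (K = Mul(Rational(1, 3), Pow(Add(Add(Mul(-463, 579), 169), 426262), Rational(1, 2))) = Mul(Rational(1, 3), Pow(Add(Add(-268077, 169), 426262), Rational(1, 2))) = Mul(Rational(1, 3), Pow(Add(-267908, 426262), Rational(1, 2))) = Mul(Rational(1, 3), Pow(158354, Rational(1, 2))) ≈ 132.65)
Add(Add(929088, Add(1143302, 772730)), K) = Add(Add(929088, Add(1143302, 772730)), Mul(Rational(1, 3), Pow(158354, Rational(1, 2)))) = Add(Add(929088, 1916032), Mul(Rational(1, 3), Pow(158354, Rational(1, 2)))) = Add(2845120, Mul(Rational(1, 3), Pow(158354, Rational(1, 2))))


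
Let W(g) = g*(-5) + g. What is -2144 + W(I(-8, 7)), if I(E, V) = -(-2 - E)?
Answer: -2120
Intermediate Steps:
I(E, V) = 2 + E
W(g) = -4*g (W(g) = -5*g + g = -4*g)
-2144 + W(I(-8, 7)) = -2144 - 4*(2 - 8) = -2144 - 4*(-6) = -2144 + 24 = -2120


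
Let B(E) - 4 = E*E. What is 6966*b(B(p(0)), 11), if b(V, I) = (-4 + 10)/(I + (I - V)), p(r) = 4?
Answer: 20898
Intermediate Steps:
B(E) = 4 + E² (B(E) = 4 + E*E = 4 + E²)
b(V, I) = 6/(-V + 2*I)
6966*b(B(p(0)), 11) = 6966*(6/(-(4 + 4²) + 2*11)) = 6966*(6/(-(4 + 16) + 22)) = 6966*(6/(-1*20 + 22)) = 6966*(6/(-20 + 22)) = 6966*(6/2) = 6966*(6*(½)) = 6966*3 = 20898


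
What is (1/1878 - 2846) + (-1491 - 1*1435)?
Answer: -10839815/1878 ≈ -5772.0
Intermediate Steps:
(1/1878 - 2846) + (-1491 - 1*1435) = (1/1878 - 2846) + (-1491 - 1435) = -5344787/1878 - 2926 = -10839815/1878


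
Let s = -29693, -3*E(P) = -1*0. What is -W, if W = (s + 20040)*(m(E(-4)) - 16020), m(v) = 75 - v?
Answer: -153917085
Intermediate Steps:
E(P) = 0 (E(P) = -(-1)*0/3 = -1/3*0 = 0)
W = 153917085 (W = (-29693 + 20040)*((75 - 1*0) - 16020) = -9653*((75 + 0) - 16020) = -9653*(75 - 16020) = -9653*(-15945) = 153917085)
-W = -1*153917085 = -153917085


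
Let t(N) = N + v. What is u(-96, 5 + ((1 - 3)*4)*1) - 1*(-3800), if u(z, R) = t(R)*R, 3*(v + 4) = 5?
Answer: 3816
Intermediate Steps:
v = -7/3 (v = -4 + (1/3)*5 = -4 + 5/3 = -7/3 ≈ -2.3333)
t(N) = -7/3 + N (t(N) = N - 7/3 = -7/3 + N)
u(z, R) = R*(-7/3 + R) (u(z, R) = (-7/3 + R)*R = R*(-7/3 + R))
u(-96, 5 + ((1 - 3)*4)*1) - 1*(-3800) = (5 + ((1 - 3)*4)*1)*(-7 + 3*(5 + ((1 - 3)*4)*1))/3 - 1*(-3800) = (5 - 2*4*1)*(-7 + 3*(5 - 2*4*1))/3 + 3800 = (5 - 8*1)*(-7 + 3*(5 - 8*1))/3 + 3800 = (5 - 8)*(-7 + 3*(5 - 8))/3 + 3800 = (1/3)*(-3)*(-7 + 3*(-3)) + 3800 = (1/3)*(-3)*(-7 - 9) + 3800 = (1/3)*(-3)*(-16) + 3800 = 16 + 3800 = 3816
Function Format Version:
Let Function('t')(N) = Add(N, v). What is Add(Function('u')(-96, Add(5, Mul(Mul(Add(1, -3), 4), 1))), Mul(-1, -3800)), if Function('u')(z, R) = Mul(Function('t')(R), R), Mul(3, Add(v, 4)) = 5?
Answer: 3816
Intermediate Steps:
v = Rational(-7, 3) (v = Add(-4, Mul(Rational(1, 3), 5)) = Add(-4, Rational(5, 3)) = Rational(-7, 3) ≈ -2.3333)
Function('t')(N) = Add(Rational(-7, 3), N) (Function('t')(N) = Add(N, Rational(-7, 3)) = Add(Rational(-7, 3), N))
Function('u')(z, R) = Mul(R, Add(Rational(-7, 3), R)) (Function('u')(z, R) = Mul(Add(Rational(-7, 3), R), R) = Mul(R, Add(Rational(-7, 3), R)))
Add(Function('u')(-96, Add(5, Mul(Mul(Add(1, -3), 4), 1))), Mul(-1, -3800)) = Add(Mul(Rational(1, 3), Add(5, Mul(Mul(Add(1, -3), 4), 1)), Add(-7, Mul(3, Add(5, Mul(Mul(Add(1, -3), 4), 1))))), Mul(-1, -3800)) = Add(Mul(Rational(1, 3), Add(5, Mul(Mul(-2, 4), 1)), Add(-7, Mul(3, Add(5, Mul(Mul(-2, 4), 1))))), 3800) = Add(Mul(Rational(1, 3), Add(5, Mul(-8, 1)), Add(-7, Mul(3, Add(5, Mul(-8, 1))))), 3800) = Add(Mul(Rational(1, 3), Add(5, -8), Add(-7, Mul(3, Add(5, -8)))), 3800) = Add(Mul(Rational(1, 3), -3, Add(-7, Mul(3, -3))), 3800) = Add(Mul(Rational(1, 3), -3, Add(-7, -9)), 3800) = Add(Mul(Rational(1, 3), -3, -16), 3800) = Add(16, 3800) = 3816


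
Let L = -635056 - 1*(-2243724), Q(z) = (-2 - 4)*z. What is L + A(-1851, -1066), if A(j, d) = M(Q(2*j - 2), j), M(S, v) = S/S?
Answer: 1608669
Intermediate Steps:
Q(z) = -6*z
M(S, v) = 1
A(j, d) = 1
L = 1608668 (L = -635056 + 2243724 = 1608668)
L + A(-1851, -1066) = 1608668 + 1 = 1608669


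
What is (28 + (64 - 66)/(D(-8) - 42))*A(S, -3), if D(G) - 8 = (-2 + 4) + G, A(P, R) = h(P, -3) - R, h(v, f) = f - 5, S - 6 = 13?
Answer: -561/4 ≈ -140.25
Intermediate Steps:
S = 19 (S = 6 + 13 = 19)
h(v, f) = -5 + f
A(P, R) = -8 - R (A(P, R) = (-5 - 3) - R = -8 - R)
D(G) = 10 + G (D(G) = 8 + ((-2 + 4) + G) = 8 + (2 + G) = 10 + G)
(28 + (64 - 66)/(D(-8) - 42))*A(S, -3) = (28 + (64 - 66)/((10 - 8) - 42))*(-8 - 1*(-3)) = (28 - 2/(2 - 42))*(-8 + 3) = (28 - 2/(-40))*(-5) = (28 - 2*(-1/40))*(-5) = (28 + 1/20)*(-5) = (561/20)*(-5) = -561/4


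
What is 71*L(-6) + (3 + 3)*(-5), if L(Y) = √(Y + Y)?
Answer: -30 + 142*I*√3 ≈ -30.0 + 245.95*I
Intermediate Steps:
L(Y) = √2*√Y (L(Y) = √(2*Y) = √2*√Y)
71*L(-6) + (3 + 3)*(-5) = 71*(√2*√(-6)) + (3 + 3)*(-5) = 71*(√2*(I*√6)) + 6*(-5) = 71*(2*I*√3) - 30 = 142*I*√3 - 30 = -30 + 142*I*√3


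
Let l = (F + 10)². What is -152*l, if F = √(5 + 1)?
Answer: -16112 - 3040*√6 ≈ -23558.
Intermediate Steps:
F = √6 ≈ 2.4495
l = (10 + √6)² (l = (√6 + 10)² = (10 + √6)² ≈ 154.99)
-152*l = -152*(10 + √6)²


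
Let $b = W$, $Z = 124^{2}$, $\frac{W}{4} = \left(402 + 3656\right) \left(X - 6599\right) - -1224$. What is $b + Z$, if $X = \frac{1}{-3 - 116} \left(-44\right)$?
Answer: $- \frac{12743554616}{119} \approx -1.0709 \cdot 10^{8}$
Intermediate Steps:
$X = \frac{44}{119}$ ($X = \frac{1}{-119} \left(-44\right) = \left(- \frac{1}{119}\right) \left(-44\right) = \frac{44}{119} \approx 0.36975$)
$W = - \frac{12745384360}{119}$ ($W = 4 \left(\left(402 + 3656\right) \left(\frac{44}{119} - 6599\right) - -1224\right) = 4 \left(4058 \left(- \frac{785237}{119}\right) + 1224\right) = 4 \left(- \frac{3186491746}{119} + 1224\right) = 4 \left(- \frac{3186346090}{119}\right) = - \frac{12745384360}{119} \approx -1.071 \cdot 10^{8}$)
$Z = 15376$
$b = - \frac{12745384360}{119} \approx -1.071 \cdot 10^{8}$
$b + Z = - \frac{12745384360}{119} + 15376 = - \frac{12743554616}{119}$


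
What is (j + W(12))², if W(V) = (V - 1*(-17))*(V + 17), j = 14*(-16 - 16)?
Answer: 154449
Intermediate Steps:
j = -448 (j = 14*(-32) = -448)
W(V) = (17 + V)² (W(V) = (V + 17)*(17 + V) = (17 + V)*(17 + V) = (17 + V)²)
(j + W(12))² = (-448 + (17 + 12)²)² = (-448 + 29²)² = (-448 + 841)² = 393² = 154449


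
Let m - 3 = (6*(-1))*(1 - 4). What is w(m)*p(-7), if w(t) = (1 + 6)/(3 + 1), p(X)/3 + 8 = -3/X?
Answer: -159/4 ≈ -39.750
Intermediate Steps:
m = 21 (m = 3 + (6*(-1))*(1 - 4) = 3 - 6*(-3) = 3 + 18 = 21)
p(X) = -24 - 9/X (p(X) = -24 + 3*(-3/X) = -24 - 9/X)
w(t) = 7/4
w(m)*p(-7) = 7*(-24 - 9/(-7))/4 = 7*(-24 - 9*(-1/7))/4 = 7*(-24 + 9/7)/4 = (7/4)*(-159/7) = -159/4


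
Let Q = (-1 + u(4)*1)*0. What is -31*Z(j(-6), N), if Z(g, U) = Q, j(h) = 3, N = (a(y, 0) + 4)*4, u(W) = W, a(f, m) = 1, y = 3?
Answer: 0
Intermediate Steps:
N = 20 (N = (1 + 4)*4 = 5*4 = 20)
Q = 0 (Q = (-1 + 4*1)*0 = (-1 + 4)*0 = 3*0 = 0)
Z(g, U) = 0
-31*Z(j(-6), N) = -31*0 = 0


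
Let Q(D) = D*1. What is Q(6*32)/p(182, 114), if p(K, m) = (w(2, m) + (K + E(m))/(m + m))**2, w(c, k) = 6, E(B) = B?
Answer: 9747/2704 ≈ 3.6047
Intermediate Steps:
Q(D) = D
p(K, m) = (6 + (K + m)/(2*m))**2 (p(K, m) = (6 + (K + m)/(m + m))**2 = (6 + (K + m)/((2*m)))**2 = (6 + (K + m)*(1/(2*m)))**2 = (6 + (K + m)/(2*m))**2)
Q(6*32)/p(182, 114) = (6*32)/(((1/4)*(182 + 13*114)**2/114**2)) = 192/(((1/4)*(1/12996)*(182 + 1482)**2)) = 192/(((1/4)*(1/12996)*1664**2)) = 192/(((1/4)*(1/12996)*2768896)) = 192/(173056/3249) = 192*(3249/173056) = 9747/2704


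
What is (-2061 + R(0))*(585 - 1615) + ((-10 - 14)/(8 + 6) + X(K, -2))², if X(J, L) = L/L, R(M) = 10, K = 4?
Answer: 103513995/49 ≈ 2.1125e+6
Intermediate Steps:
X(J, L) = 1
(-2061 + R(0))*(585 - 1615) + ((-10 - 14)/(8 + 6) + X(K, -2))² = (-2061 + 10)*(585 - 1615) + ((-10 - 14)/(8 + 6) + 1)² = -2051*(-1030) + (-24/14 + 1)² = 2112530 + (-24*1/14 + 1)² = 2112530 + (-12/7 + 1)² = 2112530 + (-5/7)² = 2112530 + 25/49 = 103513995/49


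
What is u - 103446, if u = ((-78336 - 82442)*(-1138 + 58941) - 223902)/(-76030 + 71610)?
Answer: 2209110829/1105 ≈ 1.9992e+6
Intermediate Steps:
u = 2323418659/1105 (u = (-160778*57803 - 223902)/(-4420) = (-9293450734 - 223902)*(-1/4420) = -9293674636*(-1/4420) = 2323418659/1105 ≈ 2.1026e+6)
u - 103446 = 2323418659/1105 - 103446 = 2209110829/1105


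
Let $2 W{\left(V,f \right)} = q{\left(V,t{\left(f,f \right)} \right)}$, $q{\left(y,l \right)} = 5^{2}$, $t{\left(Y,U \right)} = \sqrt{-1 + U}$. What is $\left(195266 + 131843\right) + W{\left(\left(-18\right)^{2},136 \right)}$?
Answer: $\frac{654243}{2} \approx 3.2712 \cdot 10^{5}$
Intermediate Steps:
$q{\left(y,l \right)} = 25$
$W{\left(V,f \right)} = \frac{25}{2}$ ($W{\left(V,f \right)} = \frac{1}{2} \cdot 25 = \frac{25}{2}$)
$\left(195266 + 131843\right) + W{\left(\left(-18\right)^{2},136 \right)} = \left(195266 + 131843\right) + \frac{25}{2} = 327109 + \frac{25}{2} = \frac{654243}{2}$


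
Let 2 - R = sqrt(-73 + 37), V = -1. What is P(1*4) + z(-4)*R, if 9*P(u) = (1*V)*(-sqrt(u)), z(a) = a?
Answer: -70/9 + 24*I ≈ -7.7778 + 24.0*I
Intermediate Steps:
R = 2 - 6*I (R = 2 - sqrt(-73 + 37) = 2 - sqrt(-36) = 2 - 6*I ≈ 2.0 - 6.0*I)
P(u) = sqrt(u)/9 (P(u) = ((1*(-1))*(-sqrt(u)))/9 = (-(-1)*sqrt(u))/9 = sqrt(u)/9)
P(1*4) + z(-4)*R = sqrt(1*4)/9 - 4*(2 - 6*I) = sqrt(4)/9 + (-8 + 24*I) = (1/9)*2 + (-8 + 24*I) = 2/9 + (-8 + 24*I) = -70/9 + 24*I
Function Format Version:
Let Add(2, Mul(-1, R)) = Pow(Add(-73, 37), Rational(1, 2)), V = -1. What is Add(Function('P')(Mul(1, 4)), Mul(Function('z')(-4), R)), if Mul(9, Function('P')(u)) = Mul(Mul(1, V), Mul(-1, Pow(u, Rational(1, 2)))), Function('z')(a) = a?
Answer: Add(Rational(-70, 9), Mul(24, I)) ≈ Add(-7.7778, Mul(24.000, I))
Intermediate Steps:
R = Add(2, Mul(-6, I)) (R = Add(2, Mul(-1, Pow(Add(-73, 37), Rational(1, 2)))) = Add(2, Mul(-1, Pow(-36, Rational(1, 2)))) = Add(2, Mul(-1, Mul(6, I))) = Add(2, Mul(-6, I)) ≈ Add(2.0000, Mul(-6.0000, I)))
Function('P')(u) = Mul(Rational(1, 9), Pow(u, Rational(1, 2))) (Function('P')(u) = Mul(Rational(1, 9), Mul(Mul(1, -1), Mul(-1, Pow(u, Rational(1, 2))))) = Mul(Rational(1, 9), Mul(-1, Mul(-1, Pow(u, Rational(1, 2))))) = Mul(Rational(1, 9), Pow(u, Rational(1, 2))))
Add(Function('P')(Mul(1, 4)), Mul(Function('z')(-4), R)) = Add(Mul(Rational(1, 9), Pow(Mul(1, 4), Rational(1, 2))), Mul(-4, Add(2, Mul(-6, I)))) = Add(Mul(Rational(1, 9), Pow(4, Rational(1, 2))), Add(-8, Mul(24, I))) = Add(Mul(Rational(1, 9), 2), Add(-8, Mul(24, I))) = Add(Rational(2, 9), Add(-8, Mul(24, I))) = Add(Rational(-70, 9), Mul(24, I))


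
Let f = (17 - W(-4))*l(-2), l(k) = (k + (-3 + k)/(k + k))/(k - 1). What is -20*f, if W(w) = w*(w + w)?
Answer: 75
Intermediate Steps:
W(w) = 2*w**2 (W(w) = w*(2*w) = 2*w**2)
l(k) = (k + (-3 + k)/(2*k))/(-1 + k) (l(k) = (k + (-3 + k)/((2*k)))/(-1 + k) = (k + (-3 + k)*(1/(2*k)))/(-1 + k) = (k + (-3 + k)/(2*k))/(-1 + k))
f = -15/4 (f = (17 - 2*(-4)**2)*((3/2 - 2)/(-2)) = (17 - 2*16)*(-1/2*(-1/2)) = (17 - 1*32)*(1/4) = (17 - 32)*(1/4) = -15*1/4 = -15/4 ≈ -3.7500)
-20*f = -20*(-15/4) = 75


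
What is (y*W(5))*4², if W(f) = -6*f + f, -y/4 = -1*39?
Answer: -62400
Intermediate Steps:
y = 156 (y = -(-4)*39 = -4*(-39) = 156)
W(f) = -5*f
(y*W(5))*4² = (156*(-5*5))*4² = (156*(-25))*16 = -3900*16 = -62400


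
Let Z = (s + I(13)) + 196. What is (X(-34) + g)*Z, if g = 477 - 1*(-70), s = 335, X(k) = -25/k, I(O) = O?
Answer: 297968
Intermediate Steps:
Z = 544 (Z = (335 + 13) + 196 = 348 + 196 = 544)
g = 547 (g = 477 + 70 = 547)
(X(-34) + g)*Z = (-25/(-34) + 547)*544 = (-25*(-1/34) + 547)*544 = (25/34 + 547)*544 = (18623/34)*544 = 297968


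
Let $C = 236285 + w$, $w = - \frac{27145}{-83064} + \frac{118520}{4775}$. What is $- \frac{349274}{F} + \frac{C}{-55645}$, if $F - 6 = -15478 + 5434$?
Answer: $\frac{225593840109613637}{7384792558000200} \approx 30.548$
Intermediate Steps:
$w = \frac{1994872531}{79326120}$ ($w = \left(-27145\right) \left(- \frac{1}{83064}\right) + 118520 \cdot \frac{1}{4775} = \frac{27145}{83064} + \frac{23704}{955} = \frac{1994872531}{79326120} \approx 25.148$)
$C = \frac{18745567136731}{79326120}$ ($C = 236285 + \frac{1994872531}{79326120} = \frac{18745567136731}{79326120} \approx 2.3631 \cdot 10^{5}$)
$F = -10038$ ($F = 6 + \left(-15478 + 5434\right) = 6 - 10044 = -10038$)
$- \frac{349274}{F} + \frac{C}{-55645} = - \frac{349274}{-10038} + \frac{18745567136731}{79326120 \left(-55645\right)} = \left(-349274\right) \left(- \frac{1}{10038}\right) + \frac{18745567136731}{79326120} \left(- \frac{1}{55645}\right) = \frac{174637}{5019} - \frac{18745567136731}{4414101947400} = \frac{225593840109613637}{7384792558000200}$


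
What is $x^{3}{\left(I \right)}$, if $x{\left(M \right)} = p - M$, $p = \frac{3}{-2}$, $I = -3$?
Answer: $\frac{27}{8} \approx 3.375$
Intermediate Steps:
$p = - \frac{3}{2}$ ($p = 3 \left(- \frac{1}{2}\right) = - \frac{3}{2} \approx -1.5$)
$x{\left(M \right)} = - \frac{3}{2} - M$
$x^{3}{\left(I \right)} = \left(- \frac{3}{2} - -3\right)^{3} = \left(- \frac{3}{2} + 3\right)^{3} = \left(\frac{3}{2}\right)^{3} = \frac{27}{8}$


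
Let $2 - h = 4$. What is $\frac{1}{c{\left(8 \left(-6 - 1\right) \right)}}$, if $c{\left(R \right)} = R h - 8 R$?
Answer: $\frac{1}{560} \approx 0.0017857$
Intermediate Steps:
$h = -2$ ($h = 2 - 4 = -2$)
$c{\left(R \right)} = - 10 R$ ($c{\left(R \right)} = R \left(-2\right) - 8 R = - 2 R - 8 R = - 10 R$)
$\frac{1}{c{\left(8 \left(-6 - 1\right) \right)}} = \frac{1}{\left(-10\right) 8 \left(-6 - 1\right)} = \frac{1}{\left(-10\right) 8 \left(-7\right)} = \frac{1}{\left(-10\right) \left(-56\right)} = \frac{1}{560}$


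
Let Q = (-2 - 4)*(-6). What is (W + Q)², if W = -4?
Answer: 1024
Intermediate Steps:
Q = 36 (Q = -6*(-6) = 36)
(W + Q)² = (-4 + 36)² = 32² = 1024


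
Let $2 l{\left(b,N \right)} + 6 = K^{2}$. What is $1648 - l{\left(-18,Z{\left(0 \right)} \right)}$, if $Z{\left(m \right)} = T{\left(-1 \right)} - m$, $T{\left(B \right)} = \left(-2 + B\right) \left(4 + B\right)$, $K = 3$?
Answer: $\frac{3293}{2} \approx 1646.5$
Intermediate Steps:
$Z{\left(m \right)} = -9 - m$ ($Z{\left(m \right)} = \left(-8 + \left(-1\right)^{2} + 2 \left(-1\right)\right) - m = \left(-8 + 1 - 2\right) - m = -9 - m$)
$l{\left(b,N \right)} = \frac{3}{2}$ ($l{\left(b,N \right)} = -3 + \frac{3^{2}}{2} = -3 + \frac{1}{2} \cdot 9 = -3 + \frac{9}{2} = \frac{3}{2}$)
$1648 - l{\left(-18,Z{\left(0 \right)} \right)} = 1648 - \frac{3}{2} = \frac{3293}{2}$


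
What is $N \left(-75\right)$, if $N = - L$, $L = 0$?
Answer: $0$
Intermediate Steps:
$N = 0$ ($N = \left(-1\right) 0 = 0$)
$N \left(-75\right) = 0 \left(-75\right) = 0$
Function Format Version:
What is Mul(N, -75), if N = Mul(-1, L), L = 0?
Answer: 0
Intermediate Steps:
N = 0 (N = Mul(-1, 0) = 0)
Mul(N, -75) = Mul(0, -75) = 0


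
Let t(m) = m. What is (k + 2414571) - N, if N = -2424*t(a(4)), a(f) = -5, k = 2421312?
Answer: 4823763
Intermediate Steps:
N = 12120 (N = -2424*(-5) = 12120)
(k + 2414571) - N = (2421312 + 2414571) - 1*12120 = 4835883 - 12120 = 4823763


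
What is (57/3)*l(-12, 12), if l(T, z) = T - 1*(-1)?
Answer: -209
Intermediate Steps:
l(T, z) = 1 + T (l(T, z) = T + 1 = 1 + T)
(57/3)*l(-12, 12) = (57/3)*(1 - 12) = ((⅓)*57)*(-11) = 19*(-11) = -209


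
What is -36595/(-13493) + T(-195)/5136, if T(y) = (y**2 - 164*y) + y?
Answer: 188316375/11550008 ≈ 16.304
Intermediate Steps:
T(y) = y**2 - 163*y
-36595/(-13493) + T(-195)/5136 = -36595/(-13493) - 195*(-163 - 195)/5136 = -36595*(-1/13493) - 195*(-358)*(1/5136) = 36595/13493 + 69810*(1/5136) = 36595/13493 + 11635/856 = 188316375/11550008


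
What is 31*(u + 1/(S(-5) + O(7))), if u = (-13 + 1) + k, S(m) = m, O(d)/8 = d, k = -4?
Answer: -25265/51 ≈ -495.39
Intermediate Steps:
O(d) = 8*d
u = -16 (u = (-13 + 1) - 4 = -12 - 4 = -16)
31*(u + 1/(S(-5) + O(7))) = 31*(-16 + 1/(-5 + 8*7)) = 31*(-16 + 1/(-5 + 56)) = 31*(-16 + 1/51) = 31*(-815/51) = -25265/51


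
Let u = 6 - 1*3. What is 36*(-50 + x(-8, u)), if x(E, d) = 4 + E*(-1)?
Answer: -1368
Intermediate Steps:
u = 3 (u = 6 - 3 = 3)
x(E, d) = 4 - E
36*(-50 + x(-8, u)) = 36*(-50 + (4 - 1*(-8))) = 36*(-50 + (4 + 8)) = 36*(-50 + 12) = 36*(-38) = -1368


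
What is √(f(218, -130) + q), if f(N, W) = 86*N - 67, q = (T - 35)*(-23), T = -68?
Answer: 5*√842 ≈ 145.09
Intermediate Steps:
q = 2369 (q = (-68 - 35)*(-23) = -103*(-23) = 2369)
f(N, W) = -67 + 86*N
√(f(218, -130) + q) = √((-67 + 86*218) + 2369) = √((-67 + 18748) + 2369) = √(18681 + 2369) = √21050 = 5*√842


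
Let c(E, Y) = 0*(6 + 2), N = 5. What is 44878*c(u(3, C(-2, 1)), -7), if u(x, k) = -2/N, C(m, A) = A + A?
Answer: 0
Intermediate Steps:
C(m, A) = 2*A
u(x, k) = -⅖ (u(x, k) = -2/5 = -2*⅕ = -⅖)
c(E, Y) = 0 (c(E, Y) = 0*8 = 0)
44878*c(u(3, C(-2, 1)), -7) = 44878*0 = 0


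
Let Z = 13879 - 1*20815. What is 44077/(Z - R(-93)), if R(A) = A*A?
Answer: -44077/15585 ≈ -2.8282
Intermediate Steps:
R(A) = A**2
Z = -6936 (Z = 13879 - 20815 = -6936)
44077/(Z - R(-93)) = 44077/(-6936 - 1*(-93)**2) = 44077/(-6936 - 1*8649) = 44077/(-6936 - 8649) = 44077/(-15585) = 44077*(-1/15585) = -44077/15585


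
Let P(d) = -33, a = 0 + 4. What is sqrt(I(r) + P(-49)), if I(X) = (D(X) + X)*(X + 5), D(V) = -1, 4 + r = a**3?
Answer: sqrt(3802) ≈ 61.660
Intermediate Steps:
a = 4
r = 60 (r = -4 + 4**3 = -4 + 64 = 60)
I(X) = (-1 + X)*(5 + X) (I(X) = (-1 + X)*(X + 5) = (-1 + X)*(5 + X))
sqrt(I(r) + P(-49)) = sqrt((-5 + 60**2 + 4*60) - 33) = sqrt((-5 + 3600 + 240) - 33) = sqrt(3835 - 33) = sqrt(3802)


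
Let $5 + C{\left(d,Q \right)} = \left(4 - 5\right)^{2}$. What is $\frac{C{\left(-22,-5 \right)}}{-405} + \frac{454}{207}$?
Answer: $\frac{20522}{9315} \approx 2.2031$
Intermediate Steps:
$C{\left(d,Q \right)} = -4$ ($C{\left(d,Q \right)} = -5 + \left(4 - 5\right)^{2} = -5 + \left(-1\right)^{2} = -5 + 1 = -4$)
$\frac{C{\left(-22,-5 \right)}}{-405} + \frac{454}{207} = - \frac{4}{-405} + \frac{454}{207} = \left(-4\right) \left(- \frac{1}{405}\right) + 454 \cdot \frac{1}{207} = \frac{4}{405} + \frac{454}{207} = \frac{20522}{9315}$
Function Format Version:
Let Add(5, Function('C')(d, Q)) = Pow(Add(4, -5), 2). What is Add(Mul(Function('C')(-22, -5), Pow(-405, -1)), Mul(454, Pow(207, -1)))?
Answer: Rational(20522, 9315) ≈ 2.2031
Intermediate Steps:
Function('C')(d, Q) = -4 (Function('C')(d, Q) = Add(-5, Pow(Add(4, -5), 2)) = Add(-5, Pow(-1, 2)) = Add(-5, 1) = -4)
Add(Mul(Function('C')(-22, -5), Pow(-405, -1)), Mul(454, Pow(207, -1))) = Add(Mul(-4, Pow(-405, -1)), Mul(454, Pow(207, -1))) = Add(Mul(-4, Rational(-1, 405)), Mul(454, Rational(1, 207))) = Add(Rational(4, 405), Rational(454, 207)) = Rational(20522, 9315)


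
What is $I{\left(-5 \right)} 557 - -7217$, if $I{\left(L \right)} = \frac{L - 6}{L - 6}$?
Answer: $7774$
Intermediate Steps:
$I{\left(L \right)} = 1$ ($I{\left(L \right)} = \frac{-6 + L}{-6 + L} = 1$)
$I{\left(-5 \right)} 557 - -7217 = 1 \cdot 557 - -7217 = 557 + 7217 = 7774$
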